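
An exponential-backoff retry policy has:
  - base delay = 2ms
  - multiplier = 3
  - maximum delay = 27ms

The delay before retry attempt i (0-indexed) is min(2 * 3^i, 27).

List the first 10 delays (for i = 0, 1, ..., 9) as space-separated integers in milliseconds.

Answer: 2 6 18 27 27 27 27 27 27 27

Derivation:
Computing each delay:
  i=0: min(2*3^0, 27) = 2
  i=1: min(2*3^1, 27) = 6
  i=2: min(2*3^2, 27) = 18
  i=3: min(2*3^3, 27) = 27
  i=4: min(2*3^4, 27) = 27
  i=5: min(2*3^5, 27) = 27
  i=6: min(2*3^6, 27) = 27
  i=7: min(2*3^7, 27) = 27
  i=8: min(2*3^8, 27) = 27
  i=9: min(2*3^9, 27) = 27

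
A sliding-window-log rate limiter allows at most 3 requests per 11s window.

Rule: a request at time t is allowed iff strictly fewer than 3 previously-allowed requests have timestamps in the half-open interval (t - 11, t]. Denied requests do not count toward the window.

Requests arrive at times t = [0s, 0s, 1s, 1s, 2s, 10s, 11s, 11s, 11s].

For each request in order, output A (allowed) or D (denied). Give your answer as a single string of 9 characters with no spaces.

Answer: AAADDDAAD

Derivation:
Tracking allowed requests in the window:
  req#1 t=0s: ALLOW
  req#2 t=0s: ALLOW
  req#3 t=1s: ALLOW
  req#4 t=1s: DENY
  req#5 t=2s: DENY
  req#6 t=10s: DENY
  req#7 t=11s: ALLOW
  req#8 t=11s: ALLOW
  req#9 t=11s: DENY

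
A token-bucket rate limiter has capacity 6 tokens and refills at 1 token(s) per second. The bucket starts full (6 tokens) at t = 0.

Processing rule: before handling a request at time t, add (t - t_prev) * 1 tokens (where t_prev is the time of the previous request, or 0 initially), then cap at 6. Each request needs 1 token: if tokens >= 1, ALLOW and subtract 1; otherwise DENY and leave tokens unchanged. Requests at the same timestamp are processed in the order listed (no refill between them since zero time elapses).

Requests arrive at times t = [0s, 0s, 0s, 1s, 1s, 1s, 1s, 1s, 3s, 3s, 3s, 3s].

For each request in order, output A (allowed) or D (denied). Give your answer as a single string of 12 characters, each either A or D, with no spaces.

Simulating step by step:
  req#1 t=0s: ALLOW
  req#2 t=0s: ALLOW
  req#3 t=0s: ALLOW
  req#4 t=1s: ALLOW
  req#5 t=1s: ALLOW
  req#6 t=1s: ALLOW
  req#7 t=1s: ALLOW
  req#8 t=1s: DENY
  req#9 t=3s: ALLOW
  req#10 t=3s: ALLOW
  req#11 t=3s: DENY
  req#12 t=3s: DENY

Answer: AAAAAAADAADD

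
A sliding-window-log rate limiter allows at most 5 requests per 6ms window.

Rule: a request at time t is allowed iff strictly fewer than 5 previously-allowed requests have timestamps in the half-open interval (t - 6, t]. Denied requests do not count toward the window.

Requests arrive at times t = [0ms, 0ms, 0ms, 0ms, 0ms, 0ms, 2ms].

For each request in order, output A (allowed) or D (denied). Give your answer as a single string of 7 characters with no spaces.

Answer: AAAAADD

Derivation:
Tracking allowed requests in the window:
  req#1 t=0ms: ALLOW
  req#2 t=0ms: ALLOW
  req#3 t=0ms: ALLOW
  req#4 t=0ms: ALLOW
  req#5 t=0ms: ALLOW
  req#6 t=0ms: DENY
  req#7 t=2ms: DENY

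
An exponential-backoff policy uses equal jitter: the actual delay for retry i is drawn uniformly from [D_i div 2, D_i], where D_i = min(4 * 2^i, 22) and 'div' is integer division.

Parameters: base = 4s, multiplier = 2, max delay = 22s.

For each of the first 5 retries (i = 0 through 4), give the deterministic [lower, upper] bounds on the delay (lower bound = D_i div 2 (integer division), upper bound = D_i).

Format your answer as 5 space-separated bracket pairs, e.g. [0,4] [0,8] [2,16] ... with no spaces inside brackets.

Answer: [2,4] [4,8] [8,16] [11,22] [11,22]

Derivation:
Computing bounds per retry:
  i=0: D_i=min(4*2^0,22)=4, bounds=[2,4]
  i=1: D_i=min(4*2^1,22)=8, bounds=[4,8]
  i=2: D_i=min(4*2^2,22)=16, bounds=[8,16]
  i=3: D_i=min(4*2^3,22)=22, bounds=[11,22]
  i=4: D_i=min(4*2^4,22)=22, bounds=[11,22]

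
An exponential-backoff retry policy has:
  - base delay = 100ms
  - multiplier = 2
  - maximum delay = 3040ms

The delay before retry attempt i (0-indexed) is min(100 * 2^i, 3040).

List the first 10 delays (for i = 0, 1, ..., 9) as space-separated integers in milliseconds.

Computing each delay:
  i=0: min(100*2^0, 3040) = 100
  i=1: min(100*2^1, 3040) = 200
  i=2: min(100*2^2, 3040) = 400
  i=3: min(100*2^3, 3040) = 800
  i=4: min(100*2^4, 3040) = 1600
  i=5: min(100*2^5, 3040) = 3040
  i=6: min(100*2^6, 3040) = 3040
  i=7: min(100*2^7, 3040) = 3040
  i=8: min(100*2^8, 3040) = 3040
  i=9: min(100*2^9, 3040) = 3040

Answer: 100 200 400 800 1600 3040 3040 3040 3040 3040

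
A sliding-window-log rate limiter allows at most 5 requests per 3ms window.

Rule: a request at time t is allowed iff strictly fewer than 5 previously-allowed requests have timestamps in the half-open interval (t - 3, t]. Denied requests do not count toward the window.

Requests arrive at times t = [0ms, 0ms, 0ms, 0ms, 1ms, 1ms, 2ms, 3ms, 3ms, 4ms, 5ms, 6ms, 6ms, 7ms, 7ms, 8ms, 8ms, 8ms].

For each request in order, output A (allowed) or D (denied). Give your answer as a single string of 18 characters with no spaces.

Tracking allowed requests in the window:
  req#1 t=0ms: ALLOW
  req#2 t=0ms: ALLOW
  req#3 t=0ms: ALLOW
  req#4 t=0ms: ALLOW
  req#5 t=1ms: ALLOW
  req#6 t=1ms: DENY
  req#7 t=2ms: DENY
  req#8 t=3ms: ALLOW
  req#9 t=3ms: ALLOW
  req#10 t=4ms: ALLOW
  req#11 t=5ms: ALLOW
  req#12 t=6ms: ALLOW
  req#13 t=6ms: ALLOW
  req#14 t=7ms: ALLOW
  req#15 t=7ms: ALLOW
  req#16 t=8ms: ALLOW
  req#17 t=8ms: DENY
  req#18 t=8ms: DENY

Answer: AAAAADDAAAAAAAAADD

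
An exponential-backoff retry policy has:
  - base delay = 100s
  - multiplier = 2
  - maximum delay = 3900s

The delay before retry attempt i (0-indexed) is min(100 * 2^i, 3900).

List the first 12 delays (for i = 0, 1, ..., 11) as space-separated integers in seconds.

Computing each delay:
  i=0: min(100*2^0, 3900) = 100
  i=1: min(100*2^1, 3900) = 200
  i=2: min(100*2^2, 3900) = 400
  i=3: min(100*2^3, 3900) = 800
  i=4: min(100*2^4, 3900) = 1600
  i=5: min(100*2^5, 3900) = 3200
  i=6: min(100*2^6, 3900) = 3900
  i=7: min(100*2^7, 3900) = 3900
  i=8: min(100*2^8, 3900) = 3900
  i=9: min(100*2^9, 3900) = 3900
  i=10: min(100*2^10, 3900) = 3900
  i=11: min(100*2^11, 3900) = 3900

Answer: 100 200 400 800 1600 3200 3900 3900 3900 3900 3900 3900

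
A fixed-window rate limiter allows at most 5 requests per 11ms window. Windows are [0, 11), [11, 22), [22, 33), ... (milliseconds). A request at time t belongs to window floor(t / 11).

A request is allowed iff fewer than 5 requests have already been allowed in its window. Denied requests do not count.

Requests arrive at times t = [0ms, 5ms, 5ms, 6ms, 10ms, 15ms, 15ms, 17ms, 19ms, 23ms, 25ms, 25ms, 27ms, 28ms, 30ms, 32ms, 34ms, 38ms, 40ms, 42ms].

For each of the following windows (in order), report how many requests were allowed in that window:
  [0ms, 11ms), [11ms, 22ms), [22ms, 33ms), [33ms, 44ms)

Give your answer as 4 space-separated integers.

Processing requests:
  req#1 t=0ms (window 0): ALLOW
  req#2 t=5ms (window 0): ALLOW
  req#3 t=5ms (window 0): ALLOW
  req#4 t=6ms (window 0): ALLOW
  req#5 t=10ms (window 0): ALLOW
  req#6 t=15ms (window 1): ALLOW
  req#7 t=15ms (window 1): ALLOW
  req#8 t=17ms (window 1): ALLOW
  req#9 t=19ms (window 1): ALLOW
  req#10 t=23ms (window 2): ALLOW
  req#11 t=25ms (window 2): ALLOW
  req#12 t=25ms (window 2): ALLOW
  req#13 t=27ms (window 2): ALLOW
  req#14 t=28ms (window 2): ALLOW
  req#15 t=30ms (window 2): DENY
  req#16 t=32ms (window 2): DENY
  req#17 t=34ms (window 3): ALLOW
  req#18 t=38ms (window 3): ALLOW
  req#19 t=40ms (window 3): ALLOW
  req#20 t=42ms (window 3): ALLOW

Allowed counts by window: 5 4 5 4

Answer: 5 4 5 4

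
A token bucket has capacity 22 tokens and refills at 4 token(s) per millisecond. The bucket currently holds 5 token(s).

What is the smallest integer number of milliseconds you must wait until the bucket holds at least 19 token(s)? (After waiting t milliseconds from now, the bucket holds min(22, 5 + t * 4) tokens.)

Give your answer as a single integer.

Need 5 + t * 4 >= 19, so t >= 14/4.
Smallest integer t = ceil(14/4) = 4.

Answer: 4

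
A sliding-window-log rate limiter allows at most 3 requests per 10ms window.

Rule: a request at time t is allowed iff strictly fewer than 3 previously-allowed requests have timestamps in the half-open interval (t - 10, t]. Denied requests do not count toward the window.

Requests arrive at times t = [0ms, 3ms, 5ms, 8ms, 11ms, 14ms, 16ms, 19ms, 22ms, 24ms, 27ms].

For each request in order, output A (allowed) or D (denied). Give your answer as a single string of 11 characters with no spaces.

Answer: AAADAAADAAA

Derivation:
Tracking allowed requests in the window:
  req#1 t=0ms: ALLOW
  req#2 t=3ms: ALLOW
  req#3 t=5ms: ALLOW
  req#4 t=8ms: DENY
  req#5 t=11ms: ALLOW
  req#6 t=14ms: ALLOW
  req#7 t=16ms: ALLOW
  req#8 t=19ms: DENY
  req#9 t=22ms: ALLOW
  req#10 t=24ms: ALLOW
  req#11 t=27ms: ALLOW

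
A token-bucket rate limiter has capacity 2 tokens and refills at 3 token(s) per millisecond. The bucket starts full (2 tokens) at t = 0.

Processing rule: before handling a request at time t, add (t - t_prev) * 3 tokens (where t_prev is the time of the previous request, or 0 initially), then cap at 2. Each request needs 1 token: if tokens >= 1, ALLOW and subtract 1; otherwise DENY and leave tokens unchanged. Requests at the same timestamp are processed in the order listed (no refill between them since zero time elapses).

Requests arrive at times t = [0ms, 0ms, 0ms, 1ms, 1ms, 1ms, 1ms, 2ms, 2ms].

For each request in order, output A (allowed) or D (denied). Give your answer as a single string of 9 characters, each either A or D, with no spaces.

Simulating step by step:
  req#1 t=0ms: ALLOW
  req#2 t=0ms: ALLOW
  req#3 t=0ms: DENY
  req#4 t=1ms: ALLOW
  req#5 t=1ms: ALLOW
  req#6 t=1ms: DENY
  req#7 t=1ms: DENY
  req#8 t=2ms: ALLOW
  req#9 t=2ms: ALLOW

Answer: AADAADDAA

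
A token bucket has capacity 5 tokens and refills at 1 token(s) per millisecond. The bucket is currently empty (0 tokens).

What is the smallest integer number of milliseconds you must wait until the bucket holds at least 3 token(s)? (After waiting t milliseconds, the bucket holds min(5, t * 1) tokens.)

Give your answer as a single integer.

Need t * 1 >= 3, so t >= 3/1.
Smallest integer t = ceil(3/1) = 3.

Answer: 3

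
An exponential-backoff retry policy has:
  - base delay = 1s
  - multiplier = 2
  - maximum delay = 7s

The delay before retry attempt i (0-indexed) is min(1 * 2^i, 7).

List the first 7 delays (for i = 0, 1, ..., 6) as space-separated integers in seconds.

Computing each delay:
  i=0: min(1*2^0, 7) = 1
  i=1: min(1*2^1, 7) = 2
  i=2: min(1*2^2, 7) = 4
  i=3: min(1*2^3, 7) = 7
  i=4: min(1*2^4, 7) = 7
  i=5: min(1*2^5, 7) = 7
  i=6: min(1*2^6, 7) = 7

Answer: 1 2 4 7 7 7 7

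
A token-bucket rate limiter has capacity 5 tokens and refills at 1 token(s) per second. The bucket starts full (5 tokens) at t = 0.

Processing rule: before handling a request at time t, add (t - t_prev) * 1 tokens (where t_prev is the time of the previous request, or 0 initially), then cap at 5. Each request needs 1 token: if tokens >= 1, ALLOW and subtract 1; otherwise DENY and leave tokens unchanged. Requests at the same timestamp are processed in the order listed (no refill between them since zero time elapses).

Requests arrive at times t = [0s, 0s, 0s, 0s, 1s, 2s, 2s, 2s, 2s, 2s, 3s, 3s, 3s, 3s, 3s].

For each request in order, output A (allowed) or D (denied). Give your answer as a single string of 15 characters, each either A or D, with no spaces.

Answer: AAAAAAADDDADDDD

Derivation:
Simulating step by step:
  req#1 t=0s: ALLOW
  req#2 t=0s: ALLOW
  req#3 t=0s: ALLOW
  req#4 t=0s: ALLOW
  req#5 t=1s: ALLOW
  req#6 t=2s: ALLOW
  req#7 t=2s: ALLOW
  req#8 t=2s: DENY
  req#9 t=2s: DENY
  req#10 t=2s: DENY
  req#11 t=3s: ALLOW
  req#12 t=3s: DENY
  req#13 t=3s: DENY
  req#14 t=3s: DENY
  req#15 t=3s: DENY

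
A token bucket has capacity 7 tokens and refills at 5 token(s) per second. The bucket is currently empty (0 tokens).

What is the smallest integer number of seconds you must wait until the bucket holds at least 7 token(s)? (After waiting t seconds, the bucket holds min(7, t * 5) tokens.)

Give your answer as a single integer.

Need t * 5 >= 7, so t >= 7/5.
Smallest integer t = ceil(7/5) = 2.

Answer: 2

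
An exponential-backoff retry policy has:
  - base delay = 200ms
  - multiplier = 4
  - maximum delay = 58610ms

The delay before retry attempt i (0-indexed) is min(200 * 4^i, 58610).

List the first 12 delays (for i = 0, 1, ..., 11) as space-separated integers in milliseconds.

Answer: 200 800 3200 12800 51200 58610 58610 58610 58610 58610 58610 58610

Derivation:
Computing each delay:
  i=0: min(200*4^0, 58610) = 200
  i=1: min(200*4^1, 58610) = 800
  i=2: min(200*4^2, 58610) = 3200
  i=3: min(200*4^3, 58610) = 12800
  i=4: min(200*4^4, 58610) = 51200
  i=5: min(200*4^5, 58610) = 58610
  i=6: min(200*4^6, 58610) = 58610
  i=7: min(200*4^7, 58610) = 58610
  i=8: min(200*4^8, 58610) = 58610
  i=9: min(200*4^9, 58610) = 58610
  i=10: min(200*4^10, 58610) = 58610
  i=11: min(200*4^11, 58610) = 58610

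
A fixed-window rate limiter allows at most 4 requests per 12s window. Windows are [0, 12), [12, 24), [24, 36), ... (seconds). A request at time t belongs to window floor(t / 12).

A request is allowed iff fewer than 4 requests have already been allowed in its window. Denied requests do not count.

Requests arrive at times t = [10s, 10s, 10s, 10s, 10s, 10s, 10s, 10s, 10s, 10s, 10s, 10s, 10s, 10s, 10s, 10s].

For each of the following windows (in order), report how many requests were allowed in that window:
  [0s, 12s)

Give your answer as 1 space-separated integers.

Processing requests:
  req#1 t=10s (window 0): ALLOW
  req#2 t=10s (window 0): ALLOW
  req#3 t=10s (window 0): ALLOW
  req#4 t=10s (window 0): ALLOW
  req#5 t=10s (window 0): DENY
  req#6 t=10s (window 0): DENY
  req#7 t=10s (window 0): DENY
  req#8 t=10s (window 0): DENY
  req#9 t=10s (window 0): DENY
  req#10 t=10s (window 0): DENY
  req#11 t=10s (window 0): DENY
  req#12 t=10s (window 0): DENY
  req#13 t=10s (window 0): DENY
  req#14 t=10s (window 0): DENY
  req#15 t=10s (window 0): DENY
  req#16 t=10s (window 0): DENY

Allowed counts by window: 4

Answer: 4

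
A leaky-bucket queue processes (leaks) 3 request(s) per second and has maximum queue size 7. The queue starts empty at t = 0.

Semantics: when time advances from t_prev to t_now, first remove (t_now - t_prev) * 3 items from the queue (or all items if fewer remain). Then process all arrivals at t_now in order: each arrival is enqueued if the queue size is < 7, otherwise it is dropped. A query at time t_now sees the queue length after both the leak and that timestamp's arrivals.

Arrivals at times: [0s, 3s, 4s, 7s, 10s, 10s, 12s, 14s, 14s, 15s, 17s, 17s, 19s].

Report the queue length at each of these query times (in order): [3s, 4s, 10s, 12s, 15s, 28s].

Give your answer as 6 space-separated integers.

Queue lengths at query times:
  query t=3s: backlog = 1
  query t=4s: backlog = 1
  query t=10s: backlog = 2
  query t=12s: backlog = 1
  query t=15s: backlog = 1
  query t=28s: backlog = 0

Answer: 1 1 2 1 1 0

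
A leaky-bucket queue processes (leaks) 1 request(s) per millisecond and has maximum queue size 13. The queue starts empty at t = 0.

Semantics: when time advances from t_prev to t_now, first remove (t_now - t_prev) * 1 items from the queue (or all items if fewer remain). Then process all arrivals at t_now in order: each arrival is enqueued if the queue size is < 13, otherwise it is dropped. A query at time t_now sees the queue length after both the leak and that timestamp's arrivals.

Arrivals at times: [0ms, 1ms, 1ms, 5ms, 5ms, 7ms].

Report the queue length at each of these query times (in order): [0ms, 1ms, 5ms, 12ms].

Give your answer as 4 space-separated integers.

Answer: 1 2 2 0

Derivation:
Queue lengths at query times:
  query t=0ms: backlog = 1
  query t=1ms: backlog = 2
  query t=5ms: backlog = 2
  query t=12ms: backlog = 0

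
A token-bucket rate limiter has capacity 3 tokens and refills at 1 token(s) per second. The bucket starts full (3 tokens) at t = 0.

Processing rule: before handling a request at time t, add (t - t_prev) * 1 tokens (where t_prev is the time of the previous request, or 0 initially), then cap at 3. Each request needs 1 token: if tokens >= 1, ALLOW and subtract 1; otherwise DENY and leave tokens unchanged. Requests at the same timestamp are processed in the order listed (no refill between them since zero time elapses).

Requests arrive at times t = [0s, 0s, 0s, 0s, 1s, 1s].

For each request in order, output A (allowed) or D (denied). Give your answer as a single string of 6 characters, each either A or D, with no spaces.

Simulating step by step:
  req#1 t=0s: ALLOW
  req#2 t=0s: ALLOW
  req#3 t=0s: ALLOW
  req#4 t=0s: DENY
  req#5 t=1s: ALLOW
  req#6 t=1s: DENY

Answer: AAADAD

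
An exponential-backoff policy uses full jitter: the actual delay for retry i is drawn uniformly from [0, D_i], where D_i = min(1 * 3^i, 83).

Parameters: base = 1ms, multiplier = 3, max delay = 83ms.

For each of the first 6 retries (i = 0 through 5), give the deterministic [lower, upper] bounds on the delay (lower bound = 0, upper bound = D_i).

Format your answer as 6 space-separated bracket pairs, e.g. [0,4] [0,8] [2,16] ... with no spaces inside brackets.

Computing bounds per retry:
  i=0: D_i=min(1*3^0,83)=1, bounds=[0,1]
  i=1: D_i=min(1*3^1,83)=3, bounds=[0,3]
  i=2: D_i=min(1*3^2,83)=9, bounds=[0,9]
  i=3: D_i=min(1*3^3,83)=27, bounds=[0,27]
  i=4: D_i=min(1*3^4,83)=81, bounds=[0,81]
  i=5: D_i=min(1*3^5,83)=83, bounds=[0,83]

Answer: [0,1] [0,3] [0,9] [0,27] [0,81] [0,83]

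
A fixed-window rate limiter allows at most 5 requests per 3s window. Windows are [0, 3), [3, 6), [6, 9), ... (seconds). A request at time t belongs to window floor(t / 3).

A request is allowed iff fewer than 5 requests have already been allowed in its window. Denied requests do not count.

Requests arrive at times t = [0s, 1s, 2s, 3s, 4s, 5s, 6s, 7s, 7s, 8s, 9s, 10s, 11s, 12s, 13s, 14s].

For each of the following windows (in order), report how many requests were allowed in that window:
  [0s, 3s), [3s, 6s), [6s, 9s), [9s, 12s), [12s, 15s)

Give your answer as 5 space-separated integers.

Processing requests:
  req#1 t=0s (window 0): ALLOW
  req#2 t=1s (window 0): ALLOW
  req#3 t=2s (window 0): ALLOW
  req#4 t=3s (window 1): ALLOW
  req#5 t=4s (window 1): ALLOW
  req#6 t=5s (window 1): ALLOW
  req#7 t=6s (window 2): ALLOW
  req#8 t=7s (window 2): ALLOW
  req#9 t=7s (window 2): ALLOW
  req#10 t=8s (window 2): ALLOW
  req#11 t=9s (window 3): ALLOW
  req#12 t=10s (window 3): ALLOW
  req#13 t=11s (window 3): ALLOW
  req#14 t=12s (window 4): ALLOW
  req#15 t=13s (window 4): ALLOW
  req#16 t=14s (window 4): ALLOW

Allowed counts by window: 3 3 4 3 3

Answer: 3 3 4 3 3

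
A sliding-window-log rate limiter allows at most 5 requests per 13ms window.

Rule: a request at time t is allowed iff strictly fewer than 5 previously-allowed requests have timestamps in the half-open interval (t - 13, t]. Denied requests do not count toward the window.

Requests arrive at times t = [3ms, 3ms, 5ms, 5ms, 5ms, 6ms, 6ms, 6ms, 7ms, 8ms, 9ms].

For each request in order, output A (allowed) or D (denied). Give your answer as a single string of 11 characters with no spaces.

Tracking allowed requests in the window:
  req#1 t=3ms: ALLOW
  req#2 t=3ms: ALLOW
  req#3 t=5ms: ALLOW
  req#4 t=5ms: ALLOW
  req#5 t=5ms: ALLOW
  req#6 t=6ms: DENY
  req#7 t=6ms: DENY
  req#8 t=6ms: DENY
  req#9 t=7ms: DENY
  req#10 t=8ms: DENY
  req#11 t=9ms: DENY

Answer: AAAAADDDDDD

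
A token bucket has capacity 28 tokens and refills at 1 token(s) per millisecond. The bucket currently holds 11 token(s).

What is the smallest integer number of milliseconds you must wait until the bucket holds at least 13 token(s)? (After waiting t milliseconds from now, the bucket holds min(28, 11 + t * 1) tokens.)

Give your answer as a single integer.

Need 11 + t * 1 >= 13, so t >= 2/1.
Smallest integer t = ceil(2/1) = 2.

Answer: 2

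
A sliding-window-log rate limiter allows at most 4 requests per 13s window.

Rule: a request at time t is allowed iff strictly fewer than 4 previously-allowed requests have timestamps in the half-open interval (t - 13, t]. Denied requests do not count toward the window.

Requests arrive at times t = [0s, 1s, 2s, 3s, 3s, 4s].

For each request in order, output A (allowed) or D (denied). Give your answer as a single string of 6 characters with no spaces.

Answer: AAAADD

Derivation:
Tracking allowed requests in the window:
  req#1 t=0s: ALLOW
  req#2 t=1s: ALLOW
  req#3 t=2s: ALLOW
  req#4 t=3s: ALLOW
  req#5 t=3s: DENY
  req#6 t=4s: DENY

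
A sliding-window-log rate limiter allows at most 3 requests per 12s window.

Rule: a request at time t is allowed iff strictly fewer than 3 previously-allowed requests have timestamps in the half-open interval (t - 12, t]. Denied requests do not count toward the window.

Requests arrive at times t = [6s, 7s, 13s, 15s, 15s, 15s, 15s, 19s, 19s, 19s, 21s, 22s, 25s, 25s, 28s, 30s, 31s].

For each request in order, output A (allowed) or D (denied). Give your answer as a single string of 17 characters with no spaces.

Tracking allowed requests in the window:
  req#1 t=6s: ALLOW
  req#2 t=7s: ALLOW
  req#3 t=13s: ALLOW
  req#4 t=15s: DENY
  req#5 t=15s: DENY
  req#6 t=15s: DENY
  req#7 t=15s: DENY
  req#8 t=19s: ALLOW
  req#9 t=19s: ALLOW
  req#10 t=19s: DENY
  req#11 t=21s: DENY
  req#12 t=22s: DENY
  req#13 t=25s: ALLOW
  req#14 t=25s: DENY
  req#15 t=28s: DENY
  req#16 t=30s: DENY
  req#17 t=31s: ALLOW

Answer: AAADDDDAADDDADDDA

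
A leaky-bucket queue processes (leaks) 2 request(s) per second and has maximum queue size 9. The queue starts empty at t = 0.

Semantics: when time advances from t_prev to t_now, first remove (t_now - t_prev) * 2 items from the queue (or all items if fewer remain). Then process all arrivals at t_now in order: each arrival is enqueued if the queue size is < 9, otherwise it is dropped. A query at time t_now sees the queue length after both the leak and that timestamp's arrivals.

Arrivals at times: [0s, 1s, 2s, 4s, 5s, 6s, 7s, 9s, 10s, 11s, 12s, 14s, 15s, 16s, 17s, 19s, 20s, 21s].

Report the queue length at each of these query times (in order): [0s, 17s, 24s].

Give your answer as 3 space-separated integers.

Answer: 1 1 0

Derivation:
Queue lengths at query times:
  query t=0s: backlog = 1
  query t=17s: backlog = 1
  query t=24s: backlog = 0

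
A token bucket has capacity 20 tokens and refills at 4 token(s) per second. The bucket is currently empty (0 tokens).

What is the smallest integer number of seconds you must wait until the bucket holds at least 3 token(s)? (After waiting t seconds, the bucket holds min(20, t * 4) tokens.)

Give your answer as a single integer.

Need t * 4 >= 3, so t >= 3/4.
Smallest integer t = ceil(3/4) = 1.

Answer: 1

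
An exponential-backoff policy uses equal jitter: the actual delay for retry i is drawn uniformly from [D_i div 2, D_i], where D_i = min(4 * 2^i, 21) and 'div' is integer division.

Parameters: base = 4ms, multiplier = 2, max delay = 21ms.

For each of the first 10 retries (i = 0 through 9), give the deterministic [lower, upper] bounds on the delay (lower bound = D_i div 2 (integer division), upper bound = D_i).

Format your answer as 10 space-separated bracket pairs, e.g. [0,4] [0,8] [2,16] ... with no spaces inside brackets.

Computing bounds per retry:
  i=0: D_i=min(4*2^0,21)=4, bounds=[2,4]
  i=1: D_i=min(4*2^1,21)=8, bounds=[4,8]
  i=2: D_i=min(4*2^2,21)=16, bounds=[8,16]
  i=3: D_i=min(4*2^3,21)=21, bounds=[10,21]
  i=4: D_i=min(4*2^4,21)=21, bounds=[10,21]
  i=5: D_i=min(4*2^5,21)=21, bounds=[10,21]
  i=6: D_i=min(4*2^6,21)=21, bounds=[10,21]
  i=7: D_i=min(4*2^7,21)=21, bounds=[10,21]
  i=8: D_i=min(4*2^8,21)=21, bounds=[10,21]
  i=9: D_i=min(4*2^9,21)=21, bounds=[10,21]

Answer: [2,4] [4,8] [8,16] [10,21] [10,21] [10,21] [10,21] [10,21] [10,21] [10,21]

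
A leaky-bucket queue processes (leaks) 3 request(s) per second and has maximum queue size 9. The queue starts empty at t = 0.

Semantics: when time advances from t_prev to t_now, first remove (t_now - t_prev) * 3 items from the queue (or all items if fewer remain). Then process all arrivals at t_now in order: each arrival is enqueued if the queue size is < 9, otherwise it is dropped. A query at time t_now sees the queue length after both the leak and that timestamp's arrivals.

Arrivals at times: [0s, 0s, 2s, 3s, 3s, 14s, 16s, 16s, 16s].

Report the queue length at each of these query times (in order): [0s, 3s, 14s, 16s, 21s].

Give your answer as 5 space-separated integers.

Queue lengths at query times:
  query t=0s: backlog = 2
  query t=3s: backlog = 2
  query t=14s: backlog = 1
  query t=16s: backlog = 3
  query t=21s: backlog = 0

Answer: 2 2 1 3 0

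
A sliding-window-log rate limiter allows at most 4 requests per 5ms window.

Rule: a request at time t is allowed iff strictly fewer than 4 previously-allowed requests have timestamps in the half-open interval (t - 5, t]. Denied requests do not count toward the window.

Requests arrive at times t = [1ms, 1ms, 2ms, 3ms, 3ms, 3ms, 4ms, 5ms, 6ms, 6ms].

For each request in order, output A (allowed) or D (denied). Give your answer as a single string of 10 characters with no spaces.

Tracking allowed requests in the window:
  req#1 t=1ms: ALLOW
  req#2 t=1ms: ALLOW
  req#3 t=2ms: ALLOW
  req#4 t=3ms: ALLOW
  req#5 t=3ms: DENY
  req#6 t=3ms: DENY
  req#7 t=4ms: DENY
  req#8 t=5ms: DENY
  req#9 t=6ms: ALLOW
  req#10 t=6ms: ALLOW

Answer: AAAADDDDAA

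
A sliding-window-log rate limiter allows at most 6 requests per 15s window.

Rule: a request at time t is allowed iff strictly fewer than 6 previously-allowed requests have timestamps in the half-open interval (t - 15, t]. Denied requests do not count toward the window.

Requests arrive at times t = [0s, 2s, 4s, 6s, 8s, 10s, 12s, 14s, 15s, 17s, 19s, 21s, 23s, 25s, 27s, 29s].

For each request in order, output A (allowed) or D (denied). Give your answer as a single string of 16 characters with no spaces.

Tracking allowed requests in the window:
  req#1 t=0s: ALLOW
  req#2 t=2s: ALLOW
  req#3 t=4s: ALLOW
  req#4 t=6s: ALLOW
  req#5 t=8s: ALLOW
  req#6 t=10s: ALLOW
  req#7 t=12s: DENY
  req#8 t=14s: DENY
  req#9 t=15s: ALLOW
  req#10 t=17s: ALLOW
  req#11 t=19s: ALLOW
  req#12 t=21s: ALLOW
  req#13 t=23s: ALLOW
  req#14 t=25s: ALLOW
  req#15 t=27s: DENY
  req#16 t=29s: DENY

Answer: AAAAAADDAAAAAADD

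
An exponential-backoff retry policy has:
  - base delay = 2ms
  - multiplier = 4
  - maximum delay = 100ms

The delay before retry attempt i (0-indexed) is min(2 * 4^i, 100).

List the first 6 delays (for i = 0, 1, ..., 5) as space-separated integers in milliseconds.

Computing each delay:
  i=0: min(2*4^0, 100) = 2
  i=1: min(2*4^1, 100) = 8
  i=2: min(2*4^2, 100) = 32
  i=3: min(2*4^3, 100) = 100
  i=4: min(2*4^4, 100) = 100
  i=5: min(2*4^5, 100) = 100

Answer: 2 8 32 100 100 100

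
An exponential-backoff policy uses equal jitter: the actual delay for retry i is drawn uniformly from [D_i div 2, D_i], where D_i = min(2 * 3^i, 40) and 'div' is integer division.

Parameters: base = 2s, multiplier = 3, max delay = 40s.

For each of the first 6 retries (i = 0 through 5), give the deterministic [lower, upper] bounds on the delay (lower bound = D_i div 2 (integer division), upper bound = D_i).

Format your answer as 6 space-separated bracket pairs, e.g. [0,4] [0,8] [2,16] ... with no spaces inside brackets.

Computing bounds per retry:
  i=0: D_i=min(2*3^0,40)=2, bounds=[1,2]
  i=1: D_i=min(2*3^1,40)=6, bounds=[3,6]
  i=2: D_i=min(2*3^2,40)=18, bounds=[9,18]
  i=3: D_i=min(2*3^3,40)=40, bounds=[20,40]
  i=4: D_i=min(2*3^4,40)=40, bounds=[20,40]
  i=5: D_i=min(2*3^5,40)=40, bounds=[20,40]

Answer: [1,2] [3,6] [9,18] [20,40] [20,40] [20,40]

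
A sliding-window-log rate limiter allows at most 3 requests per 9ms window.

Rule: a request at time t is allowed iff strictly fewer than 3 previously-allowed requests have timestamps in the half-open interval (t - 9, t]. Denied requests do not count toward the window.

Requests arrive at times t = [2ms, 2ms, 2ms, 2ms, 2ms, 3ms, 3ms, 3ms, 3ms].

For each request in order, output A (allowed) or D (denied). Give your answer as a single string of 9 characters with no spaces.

Tracking allowed requests in the window:
  req#1 t=2ms: ALLOW
  req#2 t=2ms: ALLOW
  req#3 t=2ms: ALLOW
  req#4 t=2ms: DENY
  req#5 t=2ms: DENY
  req#6 t=3ms: DENY
  req#7 t=3ms: DENY
  req#8 t=3ms: DENY
  req#9 t=3ms: DENY

Answer: AAADDDDDD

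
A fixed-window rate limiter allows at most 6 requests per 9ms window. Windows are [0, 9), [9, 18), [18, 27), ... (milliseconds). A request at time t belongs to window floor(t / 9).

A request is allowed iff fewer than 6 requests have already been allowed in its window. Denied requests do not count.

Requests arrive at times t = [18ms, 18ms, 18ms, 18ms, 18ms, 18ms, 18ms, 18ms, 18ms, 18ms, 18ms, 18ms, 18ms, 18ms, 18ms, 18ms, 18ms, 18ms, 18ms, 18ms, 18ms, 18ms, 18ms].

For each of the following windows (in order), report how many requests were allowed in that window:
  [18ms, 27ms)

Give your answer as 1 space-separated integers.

Answer: 6

Derivation:
Processing requests:
  req#1 t=18ms (window 2): ALLOW
  req#2 t=18ms (window 2): ALLOW
  req#3 t=18ms (window 2): ALLOW
  req#4 t=18ms (window 2): ALLOW
  req#5 t=18ms (window 2): ALLOW
  req#6 t=18ms (window 2): ALLOW
  req#7 t=18ms (window 2): DENY
  req#8 t=18ms (window 2): DENY
  req#9 t=18ms (window 2): DENY
  req#10 t=18ms (window 2): DENY
  req#11 t=18ms (window 2): DENY
  req#12 t=18ms (window 2): DENY
  req#13 t=18ms (window 2): DENY
  req#14 t=18ms (window 2): DENY
  req#15 t=18ms (window 2): DENY
  req#16 t=18ms (window 2): DENY
  req#17 t=18ms (window 2): DENY
  req#18 t=18ms (window 2): DENY
  req#19 t=18ms (window 2): DENY
  req#20 t=18ms (window 2): DENY
  req#21 t=18ms (window 2): DENY
  req#22 t=18ms (window 2): DENY
  req#23 t=18ms (window 2): DENY

Allowed counts by window: 6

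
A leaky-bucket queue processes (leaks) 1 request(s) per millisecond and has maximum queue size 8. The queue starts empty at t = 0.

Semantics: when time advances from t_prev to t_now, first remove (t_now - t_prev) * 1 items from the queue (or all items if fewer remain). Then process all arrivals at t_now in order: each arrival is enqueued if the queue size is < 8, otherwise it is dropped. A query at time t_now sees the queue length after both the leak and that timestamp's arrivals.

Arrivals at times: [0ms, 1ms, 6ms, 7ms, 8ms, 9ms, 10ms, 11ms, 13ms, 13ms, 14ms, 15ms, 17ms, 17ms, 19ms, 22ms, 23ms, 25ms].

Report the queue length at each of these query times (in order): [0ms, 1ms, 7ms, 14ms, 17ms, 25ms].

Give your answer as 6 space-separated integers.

Queue lengths at query times:
  query t=0ms: backlog = 1
  query t=1ms: backlog = 1
  query t=7ms: backlog = 1
  query t=14ms: backlog = 2
  query t=17ms: backlog = 2
  query t=25ms: backlog = 1

Answer: 1 1 1 2 2 1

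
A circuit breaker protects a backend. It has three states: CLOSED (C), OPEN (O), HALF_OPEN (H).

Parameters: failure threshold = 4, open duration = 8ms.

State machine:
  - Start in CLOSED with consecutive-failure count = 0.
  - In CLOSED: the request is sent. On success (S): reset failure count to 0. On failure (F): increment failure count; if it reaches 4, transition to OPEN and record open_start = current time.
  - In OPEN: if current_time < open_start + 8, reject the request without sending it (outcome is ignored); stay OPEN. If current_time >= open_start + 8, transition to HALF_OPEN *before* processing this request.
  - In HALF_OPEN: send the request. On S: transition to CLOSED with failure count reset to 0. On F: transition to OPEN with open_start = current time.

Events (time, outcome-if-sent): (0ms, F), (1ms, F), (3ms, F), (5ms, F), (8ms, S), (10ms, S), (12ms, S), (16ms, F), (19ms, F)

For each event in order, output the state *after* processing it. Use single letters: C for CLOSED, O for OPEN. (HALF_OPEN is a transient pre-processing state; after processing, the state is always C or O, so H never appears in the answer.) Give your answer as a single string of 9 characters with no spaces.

Answer: CCCOOOOOO

Derivation:
State after each event:
  event#1 t=0ms outcome=F: state=CLOSED
  event#2 t=1ms outcome=F: state=CLOSED
  event#3 t=3ms outcome=F: state=CLOSED
  event#4 t=5ms outcome=F: state=OPEN
  event#5 t=8ms outcome=S: state=OPEN
  event#6 t=10ms outcome=S: state=OPEN
  event#7 t=12ms outcome=S: state=OPEN
  event#8 t=16ms outcome=F: state=OPEN
  event#9 t=19ms outcome=F: state=OPEN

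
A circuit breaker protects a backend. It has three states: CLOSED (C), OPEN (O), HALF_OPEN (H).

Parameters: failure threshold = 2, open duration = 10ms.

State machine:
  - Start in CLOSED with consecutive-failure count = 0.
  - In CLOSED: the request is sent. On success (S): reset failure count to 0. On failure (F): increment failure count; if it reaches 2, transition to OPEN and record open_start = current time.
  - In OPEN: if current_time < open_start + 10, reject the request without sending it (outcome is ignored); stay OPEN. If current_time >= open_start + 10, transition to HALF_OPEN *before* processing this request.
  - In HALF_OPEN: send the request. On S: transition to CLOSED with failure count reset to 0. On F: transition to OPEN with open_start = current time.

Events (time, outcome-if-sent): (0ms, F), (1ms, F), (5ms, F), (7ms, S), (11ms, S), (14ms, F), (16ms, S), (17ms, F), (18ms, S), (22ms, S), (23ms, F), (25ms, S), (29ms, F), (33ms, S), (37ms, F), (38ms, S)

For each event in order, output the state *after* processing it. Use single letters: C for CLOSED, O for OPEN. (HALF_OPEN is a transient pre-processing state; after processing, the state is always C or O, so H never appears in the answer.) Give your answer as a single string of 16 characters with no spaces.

State after each event:
  event#1 t=0ms outcome=F: state=CLOSED
  event#2 t=1ms outcome=F: state=OPEN
  event#3 t=5ms outcome=F: state=OPEN
  event#4 t=7ms outcome=S: state=OPEN
  event#5 t=11ms outcome=S: state=CLOSED
  event#6 t=14ms outcome=F: state=CLOSED
  event#7 t=16ms outcome=S: state=CLOSED
  event#8 t=17ms outcome=F: state=CLOSED
  event#9 t=18ms outcome=S: state=CLOSED
  event#10 t=22ms outcome=S: state=CLOSED
  event#11 t=23ms outcome=F: state=CLOSED
  event#12 t=25ms outcome=S: state=CLOSED
  event#13 t=29ms outcome=F: state=CLOSED
  event#14 t=33ms outcome=S: state=CLOSED
  event#15 t=37ms outcome=F: state=CLOSED
  event#16 t=38ms outcome=S: state=CLOSED

Answer: COOOCCCCCCCCCCCC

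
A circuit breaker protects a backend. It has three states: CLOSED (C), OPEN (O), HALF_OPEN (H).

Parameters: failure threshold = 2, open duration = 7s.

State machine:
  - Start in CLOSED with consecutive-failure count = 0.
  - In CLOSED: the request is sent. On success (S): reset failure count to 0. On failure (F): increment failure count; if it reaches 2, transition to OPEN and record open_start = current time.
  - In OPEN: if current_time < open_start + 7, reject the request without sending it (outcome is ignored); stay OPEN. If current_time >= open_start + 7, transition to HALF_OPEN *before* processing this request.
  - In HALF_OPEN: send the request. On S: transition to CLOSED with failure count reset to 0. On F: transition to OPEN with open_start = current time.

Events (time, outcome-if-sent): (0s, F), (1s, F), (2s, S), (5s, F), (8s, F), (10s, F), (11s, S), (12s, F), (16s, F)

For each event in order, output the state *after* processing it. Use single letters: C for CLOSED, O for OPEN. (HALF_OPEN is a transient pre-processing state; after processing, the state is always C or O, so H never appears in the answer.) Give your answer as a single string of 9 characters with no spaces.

State after each event:
  event#1 t=0s outcome=F: state=CLOSED
  event#2 t=1s outcome=F: state=OPEN
  event#3 t=2s outcome=S: state=OPEN
  event#4 t=5s outcome=F: state=OPEN
  event#5 t=8s outcome=F: state=OPEN
  event#6 t=10s outcome=F: state=OPEN
  event#7 t=11s outcome=S: state=OPEN
  event#8 t=12s outcome=F: state=OPEN
  event#9 t=16s outcome=F: state=OPEN

Answer: COOOOOOOO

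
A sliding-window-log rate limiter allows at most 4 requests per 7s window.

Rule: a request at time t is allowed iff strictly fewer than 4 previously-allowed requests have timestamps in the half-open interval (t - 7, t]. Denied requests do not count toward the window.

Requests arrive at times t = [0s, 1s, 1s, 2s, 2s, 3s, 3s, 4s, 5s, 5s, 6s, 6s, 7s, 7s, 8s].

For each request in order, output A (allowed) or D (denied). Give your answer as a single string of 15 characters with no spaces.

Tracking allowed requests in the window:
  req#1 t=0s: ALLOW
  req#2 t=1s: ALLOW
  req#3 t=1s: ALLOW
  req#4 t=2s: ALLOW
  req#5 t=2s: DENY
  req#6 t=3s: DENY
  req#7 t=3s: DENY
  req#8 t=4s: DENY
  req#9 t=5s: DENY
  req#10 t=5s: DENY
  req#11 t=6s: DENY
  req#12 t=6s: DENY
  req#13 t=7s: ALLOW
  req#14 t=7s: DENY
  req#15 t=8s: ALLOW

Answer: AAAADDDDDDDDADA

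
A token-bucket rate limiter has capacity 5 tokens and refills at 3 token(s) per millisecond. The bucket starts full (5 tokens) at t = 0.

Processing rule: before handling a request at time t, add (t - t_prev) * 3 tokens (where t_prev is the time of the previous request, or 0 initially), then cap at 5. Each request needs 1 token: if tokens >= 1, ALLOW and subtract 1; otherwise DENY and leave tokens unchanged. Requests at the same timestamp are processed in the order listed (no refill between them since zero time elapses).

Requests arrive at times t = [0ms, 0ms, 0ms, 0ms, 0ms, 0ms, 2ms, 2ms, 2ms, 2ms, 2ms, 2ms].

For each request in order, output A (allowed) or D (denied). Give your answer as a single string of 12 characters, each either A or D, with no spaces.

Answer: AAAAADAAAAAD

Derivation:
Simulating step by step:
  req#1 t=0ms: ALLOW
  req#2 t=0ms: ALLOW
  req#3 t=0ms: ALLOW
  req#4 t=0ms: ALLOW
  req#5 t=0ms: ALLOW
  req#6 t=0ms: DENY
  req#7 t=2ms: ALLOW
  req#8 t=2ms: ALLOW
  req#9 t=2ms: ALLOW
  req#10 t=2ms: ALLOW
  req#11 t=2ms: ALLOW
  req#12 t=2ms: DENY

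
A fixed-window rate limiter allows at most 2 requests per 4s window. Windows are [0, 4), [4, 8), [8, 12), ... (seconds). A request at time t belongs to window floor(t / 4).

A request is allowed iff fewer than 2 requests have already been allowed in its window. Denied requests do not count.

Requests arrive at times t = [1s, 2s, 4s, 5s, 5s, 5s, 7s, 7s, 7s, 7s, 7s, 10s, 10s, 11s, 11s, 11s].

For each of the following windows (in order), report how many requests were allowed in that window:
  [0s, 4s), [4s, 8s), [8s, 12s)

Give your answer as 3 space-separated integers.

Answer: 2 2 2

Derivation:
Processing requests:
  req#1 t=1s (window 0): ALLOW
  req#2 t=2s (window 0): ALLOW
  req#3 t=4s (window 1): ALLOW
  req#4 t=5s (window 1): ALLOW
  req#5 t=5s (window 1): DENY
  req#6 t=5s (window 1): DENY
  req#7 t=7s (window 1): DENY
  req#8 t=7s (window 1): DENY
  req#9 t=7s (window 1): DENY
  req#10 t=7s (window 1): DENY
  req#11 t=7s (window 1): DENY
  req#12 t=10s (window 2): ALLOW
  req#13 t=10s (window 2): ALLOW
  req#14 t=11s (window 2): DENY
  req#15 t=11s (window 2): DENY
  req#16 t=11s (window 2): DENY

Allowed counts by window: 2 2 2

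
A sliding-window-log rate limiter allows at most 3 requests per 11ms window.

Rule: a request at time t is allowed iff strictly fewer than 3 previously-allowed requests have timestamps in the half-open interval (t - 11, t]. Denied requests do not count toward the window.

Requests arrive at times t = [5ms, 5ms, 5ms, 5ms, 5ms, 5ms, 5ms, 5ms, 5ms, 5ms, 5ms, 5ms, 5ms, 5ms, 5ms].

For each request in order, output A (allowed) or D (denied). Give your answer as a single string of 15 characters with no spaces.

Answer: AAADDDDDDDDDDDD

Derivation:
Tracking allowed requests in the window:
  req#1 t=5ms: ALLOW
  req#2 t=5ms: ALLOW
  req#3 t=5ms: ALLOW
  req#4 t=5ms: DENY
  req#5 t=5ms: DENY
  req#6 t=5ms: DENY
  req#7 t=5ms: DENY
  req#8 t=5ms: DENY
  req#9 t=5ms: DENY
  req#10 t=5ms: DENY
  req#11 t=5ms: DENY
  req#12 t=5ms: DENY
  req#13 t=5ms: DENY
  req#14 t=5ms: DENY
  req#15 t=5ms: DENY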